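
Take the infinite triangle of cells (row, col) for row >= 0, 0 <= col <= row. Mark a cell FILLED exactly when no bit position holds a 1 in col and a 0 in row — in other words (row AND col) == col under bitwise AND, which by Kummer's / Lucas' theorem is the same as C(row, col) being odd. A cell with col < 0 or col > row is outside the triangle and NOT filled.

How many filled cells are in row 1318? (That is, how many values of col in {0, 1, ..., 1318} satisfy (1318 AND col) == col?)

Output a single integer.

Answer: 32

Derivation:
1318 in binary = 10100100110
popcount(1318) = number of 1-bits in 10100100110 = 5
A col c satisfies (1318 AND c) == c iff every set bit of c is also set in 1318; each of the 5 set bits of 1318 can independently be on or off in c.
count = 2^5 = 32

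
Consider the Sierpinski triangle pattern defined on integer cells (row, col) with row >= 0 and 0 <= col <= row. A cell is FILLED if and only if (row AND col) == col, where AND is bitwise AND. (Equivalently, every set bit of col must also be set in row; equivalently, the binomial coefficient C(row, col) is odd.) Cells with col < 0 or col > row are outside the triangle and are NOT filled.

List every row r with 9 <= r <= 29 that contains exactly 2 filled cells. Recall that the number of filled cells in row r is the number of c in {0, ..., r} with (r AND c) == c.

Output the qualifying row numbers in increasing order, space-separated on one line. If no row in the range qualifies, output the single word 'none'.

Row r has 2^popcount(r) filled cells, so we need popcount(r) = log2(2) = 1.
Scan r = 9..29 and keep those with exactly 1 one-bits:
r=9=1001 popcount=2 -> skip
r=10=1010 popcount=2 -> skip
r=11=1011 popcount=3 -> skip
r=12=1100 popcount=2 -> skip
r=13=1101 popcount=3 -> skip
r=14=1110 popcount=3 -> skip
r=15=1111 popcount=4 -> skip
r=16=10000 popcount=1 -> KEEP
r=17=10001 popcount=2 -> skip
r=18=10010 popcount=2 -> skip
r=19=10011 popcount=3 -> skip
r=20=10100 popcount=2 -> skip
r=21=10101 popcount=3 -> skip
r=22=10110 popcount=3 -> skip
r=23=10111 popcount=4 -> skip
r=24=11000 popcount=2 -> skip
r=25=11001 popcount=3 -> skip
r=26=11010 popcount=3 -> skip
r=27=11011 popcount=4 -> skip
r=28=11100 popcount=3 -> skip
r=29=11101 popcount=4 -> skip
Kept rows: 16

Answer: 16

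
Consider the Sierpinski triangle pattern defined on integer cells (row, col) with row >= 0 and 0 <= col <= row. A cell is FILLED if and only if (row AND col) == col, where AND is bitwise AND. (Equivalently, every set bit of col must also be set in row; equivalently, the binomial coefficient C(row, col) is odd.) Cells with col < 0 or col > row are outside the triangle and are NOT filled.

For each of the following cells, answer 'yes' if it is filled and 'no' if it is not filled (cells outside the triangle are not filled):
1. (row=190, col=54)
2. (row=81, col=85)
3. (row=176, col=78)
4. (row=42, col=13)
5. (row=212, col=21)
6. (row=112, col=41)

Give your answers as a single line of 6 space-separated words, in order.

Answer: yes no no no no no

Derivation:
(190,54): row=0b10111110, col=0b110110, row AND col = 0b110110 = 54; 54 == 54 -> filled
(81,85): col outside [0, 81] -> not filled
(176,78): row=0b10110000, col=0b1001110, row AND col = 0b0 = 0; 0 != 78 -> empty
(42,13): row=0b101010, col=0b1101, row AND col = 0b1000 = 8; 8 != 13 -> empty
(212,21): row=0b11010100, col=0b10101, row AND col = 0b10100 = 20; 20 != 21 -> empty
(112,41): row=0b1110000, col=0b101001, row AND col = 0b100000 = 32; 32 != 41 -> empty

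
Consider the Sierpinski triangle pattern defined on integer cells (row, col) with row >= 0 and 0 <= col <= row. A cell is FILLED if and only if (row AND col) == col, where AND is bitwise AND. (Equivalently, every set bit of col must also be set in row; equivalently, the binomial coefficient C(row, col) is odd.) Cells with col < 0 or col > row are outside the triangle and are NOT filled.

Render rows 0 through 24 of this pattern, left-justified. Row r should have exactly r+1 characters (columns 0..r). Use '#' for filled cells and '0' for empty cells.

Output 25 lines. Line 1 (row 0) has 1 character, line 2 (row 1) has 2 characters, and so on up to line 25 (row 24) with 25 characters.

Answer: #
##
#0#
####
#000#
##00##
#0#0#0#
########
#0000000#
##000000##
#0#00000#0#
####0000####
#000#000#000#
##00##00##00##
#0#0#0#0#0#0#0#
################
#000000000000000#
##00000000000000##
#0#0000000000000#0#
####000000000000####
#000#00000000000#000#
##00##0000000000##00##
#0#0#0#000000000#0#0#0#
########00000000########
#0000000#0000000#0000000#

Derivation:
r0=0: #
r1=1: ##
r2=10: #0#
r3=11: ####
r4=100: #000#
r5=101: ##00##
r6=110: #0#0#0#
r7=111: ########
r8=1000: #0000000#
r9=1001: ##000000##
r10=1010: #0#00000#0#
r11=1011: ####0000####
r12=1100: #000#000#000#
r13=1101: ##00##00##00##
r14=1110: #0#0#0#0#0#0#0#
r15=1111: ################
r16=10000: #000000000000000#
r17=10001: ##00000000000000##
r18=10010: #0#0000000000000#0#
r19=10011: ####000000000000####
r20=10100: #000#00000000000#000#
r21=10101: ##00##0000000000##00##
r22=10110: #0#0#0#000000000#0#0#0#
r23=10111: ########00000000########
r24=11000: #0000000#0000000#0000000#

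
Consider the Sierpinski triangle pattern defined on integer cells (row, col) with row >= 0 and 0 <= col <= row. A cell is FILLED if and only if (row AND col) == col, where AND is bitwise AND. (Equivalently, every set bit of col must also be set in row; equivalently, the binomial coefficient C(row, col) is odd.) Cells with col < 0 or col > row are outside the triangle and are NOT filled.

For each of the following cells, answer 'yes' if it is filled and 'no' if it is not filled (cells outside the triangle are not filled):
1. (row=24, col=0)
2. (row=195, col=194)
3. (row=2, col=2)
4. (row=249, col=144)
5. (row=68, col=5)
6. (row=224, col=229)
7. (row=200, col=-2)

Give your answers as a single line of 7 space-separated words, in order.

(24,0): row=0b11000, col=0b0, row AND col = 0b0 = 0; 0 == 0 -> filled
(195,194): row=0b11000011, col=0b11000010, row AND col = 0b11000010 = 194; 194 == 194 -> filled
(2,2): row=0b10, col=0b10, row AND col = 0b10 = 2; 2 == 2 -> filled
(249,144): row=0b11111001, col=0b10010000, row AND col = 0b10010000 = 144; 144 == 144 -> filled
(68,5): row=0b1000100, col=0b101, row AND col = 0b100 = 4; 4 != 5 -> empty
(224,229): col outside [0, 224] -> not filled
(200,-2): col outside [0, 200] -> not filled

Answer: yes yes yes yes no no no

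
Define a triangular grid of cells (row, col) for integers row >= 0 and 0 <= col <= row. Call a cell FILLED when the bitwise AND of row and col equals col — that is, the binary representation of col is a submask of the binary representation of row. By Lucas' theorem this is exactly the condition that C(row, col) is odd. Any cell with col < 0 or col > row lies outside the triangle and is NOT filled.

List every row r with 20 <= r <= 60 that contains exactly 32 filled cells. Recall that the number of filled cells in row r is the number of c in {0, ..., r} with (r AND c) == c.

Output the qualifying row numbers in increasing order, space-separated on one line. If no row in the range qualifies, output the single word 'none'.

Answer: 31 47 55 59

Derivation:
Row r has 2^popcount(r) filled cells, so we need popcount(r) = log2(32) = 5.
Scan r = 20..60 and keep those with exactly 5 one-bits:
r=20=10100 popcount=2 -> skip
r=21=10101 popcount=3 -> skip
r=22=10110 popcount=3 -> skip
r=23=10111 popcount=4 -> skip
r=24=11000 popcount=2 -> skip
r=25=11001 popcount=3 -> skip
r=26=11010 popcount=3 -> skip
r=27=11011 popcount=4 -> skip
r=28=11100 popcount=3 -> skip
r=29=11101 popcount=4 -> skip
r=30=11110 popcount=4 -> skip
r=31=11111 popcount=5 -> KEEP
r=32=100000 popcount=1 -> skip
r=33=100001 popcount=2 -> skip
r=34=100010 popcount=2 -> skip
r=35=100011 popcount=3 -> skip
r=36=100100 popcount=2 -> skip
r=37=100101 popcount=3 -> skip
r=38=100110 popcount=3 -> skip
r=39=100111 popcount=4 -> skip
r=40=101000 popcount=2 -> skip
r=41=101001 popcount=3 -> skip
r=42=101010 popcount=3 -> skip
r=43=101011 popcount=4 -> skip
r=44=101100 popcount=3 -> skip
r=45=101101 popcount=4 -> skip
r=46=101110 popcount=4 -> skip
r=47=101111 popcount=5 -> KEEP
r=48=110000 popcount=2 -> skip
r=49=110001 popcount=3 -> skip
r=50=110010 popcount=3 -> skip
r=51=110011 popcount=4 -> skip
r=52=110100 popcount=3 -> skip
r=53=110101 popcount=4 -> skip
r=54=110110 popcount=4 -> skip
r=55=110111 popcount=5 -> KEEP
r=56=111000 popcount=3 -> skip
r=57=111001 popcount=4 -> skip
r=58=111010 popcount=4 -> skip
r=59=111011 popcount=5 -> KEEP
r=60=111100 popcount=4 -> skip
Kept rows: 31 47 55 59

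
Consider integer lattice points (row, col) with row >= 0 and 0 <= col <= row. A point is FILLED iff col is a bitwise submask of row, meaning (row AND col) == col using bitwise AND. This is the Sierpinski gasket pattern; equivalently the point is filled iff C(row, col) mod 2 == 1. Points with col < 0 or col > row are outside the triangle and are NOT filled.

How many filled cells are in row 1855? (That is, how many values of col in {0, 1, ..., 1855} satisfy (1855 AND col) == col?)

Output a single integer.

Answer: 512

Derivation:
1855 in binary = 11100111111
popcount(1855) = number of 1-bits in 11100111111 = 9
A col c satisfies (1855 AND c) == c iff every set bit of c is also set in 1855; each of the 9 set bits of 1855 can independently be on or off in c.
count = 2^9 = 512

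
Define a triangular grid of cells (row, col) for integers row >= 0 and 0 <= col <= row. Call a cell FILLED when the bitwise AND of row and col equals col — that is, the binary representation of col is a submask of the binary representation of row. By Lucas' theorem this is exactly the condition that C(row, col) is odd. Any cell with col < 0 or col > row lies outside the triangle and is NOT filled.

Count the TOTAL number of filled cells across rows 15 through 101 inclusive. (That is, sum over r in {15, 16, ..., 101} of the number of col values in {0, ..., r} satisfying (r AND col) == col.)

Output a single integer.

Answer: 1210

Derivation:
r15=1111 pc4: +16 =16
r16=10000 pc1: +2 =18
r17=10001 pc2: +4 =22
r18=10010 pc2: +4 =26
r19=10011 pc3: +8 =34
r20=10100 pc2: +4 =38
r21=10101 pc3: +8 =46
r22=10110 pc3: +8 =54
r23=10111 pc4: +16 =70
r24=11000 pc2: +4 =74
r25=11001 pc3: +8 =82
r26=11010 pc3: +8 =90
r27=11011 pc4: +16 =106
r28=11100 pc3: +8 =114
r29=11101 pc4: +16 =130
r30=11110 pc4: +16 =146
r31=11111 pc5: +32 =178
r32=100000 pc1: +2 =180
r33=100001 pc2: +4 =184
r34=100010 pc2: +4 =188
r35=100011 pc3: +8 =196
r36=100100 pc2: +4 =200
r37=100101 pc3: +8 =208
r38=100110 pc3: +8 =216
r39=100111 pc4: +16 =232
r40=101000 pc2: +4 =236
r41=101001 pc3: +8 =244
r42=101010 pc3: +8 =252
r43=101011 pc4: +16 =268
r44=101100 pc3: +8 =276
r45=101101 pc4: +16 =292
r46=101110 pc4: +16 =308
r47=101111 pc5: +32 =340
r48=110000 pc2: +4 =344
r49=110001 pc3: +8 =352
r50=110010 pc3: +8 =360
r51=110011 pc4: +16 =376
r52=110100 pc3: +8 =384
r53=110101 pc4: +16 =400
r54=110110 pc4: +16 =416
r55=110111 pc5: +32 =448
r56=111000 pc3: +8 =456
r57=111001 pc4: +16 =472
r58=111010 pc4: +16 =488
r59=111011 pc5: +32 =520
r60=111100 pc4: +16 =536
r61=111101 pc5: +32 =568
r62=111110 pc5: +32 =600
r63=111111 pc6: +64 =664
r64=1000000 pc1: +2 =666
r65=1000001 pc2: +4 =670
r66=1000010 pc2: +4 =674
r67=1000011 pc3: +8 =682
r68=1000100 pc2: +4 =686
r69=1000101 pc3: +8 =694
r70=1000110 pc3: +8 =702
r71=1000111 pc4: +16 =718
r72=1001000 pc2: +4 =722
r73=1001001 pc3: +8 =730
r74=1001010 pc3: +8 =738
r75=1001011 pc4: +16 =754
r76=1001100 pc3: +8 =762
r77=1001101 pc4: +16 =778
r78=1001110 pc4: +16 =794
r79=1001111 pc5: +32 =826
r80=1010000 pc2: +4 =830
r81=1010001 pc3: +8 =838
r82=1010010 pc3: +8 =846
r83=1010011 pc4: +16 =862
r84=1010100 pc3: +8 =870
r85=1010101 pc4: +16 =886
r86=1010110 pc4: +16 =902
r87=1010111 pc5: +32 =934
r88=1011000 pc3: +8 =942
r89=1011001 pc4: +16 =958
r90=1011010 pc4: +16 =974
r91=1011011 pc5: +32 =1006
r92=1011100 pc4: +16 =1022
r93=1011101 pc5: +32 =1054
r94=1011110 pc5: +32 =1086
r95=1011111 pc6: +64 =1150
r96=1100000 pc2: +4 =1154
r97=1100001 pc3: +8 =1162
r98=1100010 pc3: +8 =1170
r99=1100011 pc4: +16 =1186
r100=1100100 pc3: +8 =1194
r101=1100101 pc4: +16 =1210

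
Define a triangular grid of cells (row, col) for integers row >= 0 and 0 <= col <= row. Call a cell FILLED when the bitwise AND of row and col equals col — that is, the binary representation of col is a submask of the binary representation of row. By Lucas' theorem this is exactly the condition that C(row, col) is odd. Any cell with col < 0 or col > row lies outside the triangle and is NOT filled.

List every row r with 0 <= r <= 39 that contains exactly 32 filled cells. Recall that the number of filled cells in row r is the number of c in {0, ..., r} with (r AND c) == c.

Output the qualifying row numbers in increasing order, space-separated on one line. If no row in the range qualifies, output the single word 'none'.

Row r has 2^popcount(r) filled cells, so we need popcount(r) = log2(32) = 5.
Scan r = 0..39 and keep those with exactly 5 one-bits:
r=0=0 popcount=0 -> skip
r=1=1 popcount=1 -> skip
r=2=10 popcount=1 -> skip
r=3=11 popcount=2 -> skip
r=4=100 popcount=1 -> skip
r=5=101 popcount=2 -> skip
r=6=110 popcount=2 -> skip
r=7=111 popcount=3 -> skip
r=8=1000 popcount=1 -> skip
r=9=1001 popcount=2 -> skip
r=10=1010 popcount=2 -> skip
r=11=1011 popcount=3 -> skip
r=12=1100 popcount=2 -> skip
r=13=1101 popcount=3 -> skip
r=14=1110 popcount=3 -> skip
r=15=1111 popcount=4 -> skip
r=16=10000 popcount=1 -> skip
r=17=10001 popcount=2 -> skip
r=18=10010 popcount=2 -> skip
r=19=10011 popcount=3 -> skip
r=20=10100 popcount=2 -> skip
r=21=10101 popcount=3 -> skip
r=22=10110 popcount=3 -> skip
r=23=10111 popcount=4 -> skip
r=24=11000 popcount=2 -> skip
r=25=11001 popcount=3 -> skip
r=26=11010 popcount=3 -> skip
r=27=11011 popcount=4 -> skip
r=28=11100 popcount=3 -> skip
r=29=11101 popcount=4 -> skip
r=30=11110 popcount=4 -> skip
r=31=11111 popcount=5 -> KEEP
r=32=100000 popcount=1 -> skip
r=33=100001 popcount=2 -> skip
r=34=100010 popcount=2 -> skip
r=35=100011 popcount=3 -> skip
r=36=100100 popcount=2 -> skip
r=37=100101 popcount=3 -> skip
r=38=100110 popcount=3 -> skip
r=39=100111 popcount=4 -> skip
Kept rows: 31

Answer: 31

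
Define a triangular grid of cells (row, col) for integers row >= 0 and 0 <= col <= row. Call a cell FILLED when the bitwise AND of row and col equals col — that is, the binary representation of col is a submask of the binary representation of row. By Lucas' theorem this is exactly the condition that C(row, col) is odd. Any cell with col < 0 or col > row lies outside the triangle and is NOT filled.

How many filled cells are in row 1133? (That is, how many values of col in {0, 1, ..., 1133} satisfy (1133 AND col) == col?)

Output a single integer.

1133 in binary = 10001101101
popcount(1133) = number of 1-bits in 10001101101 = 6
A col c satisfies (1133 AND c) == c iff every set bit of c is also set in 1133; each of the 6 set bits of 1133 can independently be on or off in c.
count = 2^6 = 64

Answer: 64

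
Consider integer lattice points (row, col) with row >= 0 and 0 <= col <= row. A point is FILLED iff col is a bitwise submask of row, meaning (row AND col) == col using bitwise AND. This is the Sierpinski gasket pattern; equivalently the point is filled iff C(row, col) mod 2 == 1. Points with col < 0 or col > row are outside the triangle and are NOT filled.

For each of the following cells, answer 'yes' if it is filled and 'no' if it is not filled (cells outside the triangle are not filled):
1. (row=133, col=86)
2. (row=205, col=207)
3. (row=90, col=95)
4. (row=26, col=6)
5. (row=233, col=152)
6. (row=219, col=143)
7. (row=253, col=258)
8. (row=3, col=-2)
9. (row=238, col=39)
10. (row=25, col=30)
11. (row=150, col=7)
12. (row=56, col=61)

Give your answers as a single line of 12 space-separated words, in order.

Answer: no no no no no no no no no no no no

Derivation:
(133,86): row=0b10000101, col=0b1010110, row AND col = 0b100 = 4; 4 != 86 -> empty
(205,207): col outside [0, 205] -> not filled
(90,95): col outside [0, 90] -> not filled
(26,6): row=0b11010, col=0b110, row AND col = 0b10 = 2; 2 != 6 -> empty
(233,152): row=0b11101001, col=0b10011000, row AND col = 0b10001000 = 136; 136 != 152 -> empty
(219,143): row=0b11011011, col=0b10001111, row AND col = 0b10001011 = 139; 139 != 143 -> empty
(253,258): col outside [0, 253] -> not filled
(3,-2): col outside [0, 3] -> not filled
(238,39): row=0b11101110, col=0b100111, row AND col = 0b100110 = 38; 38 != 39 -> empty
(25,30): col outside [0, 25] -> not filled
(150,7): row=0b10010110, col=0b111, row AND col = 0b110 = 6; 6 != 7 -> empty
(56,61): col outside [0, 56] -> not filled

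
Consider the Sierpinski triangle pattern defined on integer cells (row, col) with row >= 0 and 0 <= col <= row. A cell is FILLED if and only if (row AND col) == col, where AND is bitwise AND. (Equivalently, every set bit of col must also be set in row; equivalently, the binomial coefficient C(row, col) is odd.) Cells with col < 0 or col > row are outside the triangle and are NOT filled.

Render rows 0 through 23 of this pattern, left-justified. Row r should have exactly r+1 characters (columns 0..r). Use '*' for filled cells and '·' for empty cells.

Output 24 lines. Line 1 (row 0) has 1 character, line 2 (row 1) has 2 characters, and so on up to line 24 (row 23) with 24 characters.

Answer: *
**
*·*
****
*···*
**··**
*·*·*·*
********
*·······*
**······**
*·*·····*·*
****····****
*···*···*···*
**··**··**··**
*·*·*·*·*·*·*·*
****************
*···············*
**··············**
*·*·············*·*
****············****
*···*···········*···*
**··**··········**··**
*·*·*·*·········*·*·*·*
********········********

Derivation:
r0=0: *
r1=1: **
r2=10: *·*
r3=11: ****
r4=100: *···*
r5=101: **··**
r6=110: *·*·*·*
r7=111: ********
r8=1000: *·······*
r9=1001: **······**
r10=1010: *·*·····*·*
r11=1011: ****····****
r12=1100: *···*···*···*
r13=1101: **··**··**··**
r14=1110: *·*·*·*·*·*·*·*
r15=1111: ****************
r16=10000: *···············*
r17=10001: **··············**
r18=10010: *·*·············*·*
r19=10011: ****············****
r20=10100: *···*···········*···*
r21=10101: **··**··········**··**
r22=10110: *·*·*·*·········*·*·*·*
r23=10111: ********········********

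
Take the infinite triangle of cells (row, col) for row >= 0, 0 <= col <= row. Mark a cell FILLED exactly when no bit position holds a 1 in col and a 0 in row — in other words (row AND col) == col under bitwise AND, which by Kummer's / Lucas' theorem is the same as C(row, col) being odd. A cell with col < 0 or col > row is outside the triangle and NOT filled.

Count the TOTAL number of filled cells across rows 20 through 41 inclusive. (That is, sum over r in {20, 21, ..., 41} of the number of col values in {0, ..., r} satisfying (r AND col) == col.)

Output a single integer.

Answer: 210

Derivation:
r20=10100 pc2: +4 =4
r21=10101 pc3: +8 =12
r22=10110 pc3: +8 =20
r23=10111 pc4: +16 =36
r24=11000 pc2: +4 =40
r25=11001 pc3: +8 =48
r26=11010 pc3: +8 =56
r27=11011 pc4: +16 =72
r28=11100 pc3: +8 =80
r29=11101 pc4: +16 =96
r30=11110 pc4: +16 =112
r31=11111 pc5: +32 =144
r32=100000 pc1: +2 =146
r33=100001 pc2: +4 =150
r34=100010 pc2: +4 =154
r35=100011 pc3: +8 =162
r36=100100 pc2: +4 =166
r37=100101 pc3: +8 =174
r38=100110 pc3: +8 =182
r39=100111 pc4: +16 =198
r40=101000 pc2: +4 =202
r41=101001 pc3: +8 =210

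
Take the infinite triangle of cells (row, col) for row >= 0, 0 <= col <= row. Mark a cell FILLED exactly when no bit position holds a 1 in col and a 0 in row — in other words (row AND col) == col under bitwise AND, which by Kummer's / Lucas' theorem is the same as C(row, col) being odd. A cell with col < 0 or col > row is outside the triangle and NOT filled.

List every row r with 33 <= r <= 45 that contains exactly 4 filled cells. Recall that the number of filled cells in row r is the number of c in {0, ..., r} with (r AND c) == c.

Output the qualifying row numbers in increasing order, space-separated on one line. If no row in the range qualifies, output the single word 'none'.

Row r has 2^popcount(r) filled cells, so we need popcount(r) = log2(4) = 2.
Scan r = 33..45 and keep those with exactly 2 one-bits:
r=33=100001 popcount=2 -> KEEP
r=34=100010 popcount=2 -> KEEP
r=35=100011 popcount=3 -> skip
r=36=100100 popcount=2 -> KEEP
r=37=100101 popcount=3 -> skip
r=38=100110 popcount=3 -> skip
r=39=100111 popcount=4 -> skip
r=40=101000 popcount=2 -> KEEP
r=41=101001 popcount=3 -> skip
r=42=101010 popcount=3 -> skip
r=43=101011 popcount=4 -> skip
r=44=101100 popcount=3 -> skip
r=45=101101 popcount=4 -> skip
Kept rows: 33 34 36 40

Answer: 33 34 36 40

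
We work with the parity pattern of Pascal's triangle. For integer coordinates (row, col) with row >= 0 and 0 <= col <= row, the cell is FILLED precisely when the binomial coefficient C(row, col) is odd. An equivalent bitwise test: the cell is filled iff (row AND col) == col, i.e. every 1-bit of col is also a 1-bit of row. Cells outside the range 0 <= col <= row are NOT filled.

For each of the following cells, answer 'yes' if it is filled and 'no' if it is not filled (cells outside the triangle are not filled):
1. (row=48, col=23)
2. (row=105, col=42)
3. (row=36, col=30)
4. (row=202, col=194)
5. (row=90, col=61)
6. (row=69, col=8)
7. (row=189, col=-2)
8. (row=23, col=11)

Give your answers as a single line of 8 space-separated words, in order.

(48,23): row=0b110000, col=0b10111, row AND col = 0b10000 = 16; 16 != 23 -> empty
(105,42): row=0b1101001, col=0b101010, row AND col = 0b101000 = 40; 40 != 42 -> empty
(36,30): row=0b100100, col=0b11110, row AND col = 0b100 = 4; 4 != 30 -> empty
(202,194): row=0b11001010, col=0b11000010, row AND col = 0b11000010 = 194; 194 == 194 -> filled
(90,61): row=0b1011010, col=0b111101, row AND col = 0b11000 = 24; 24 != 61 -> empty
(69,8): row=0b1000101, col=0b1000, row AND col = 0b0 = 0; 0 != 8 -> empty
(189,-2): col outside [0, 189] -> not filled
(23,11): row=0b10111, col=0b1011, row AND col = 0b11 = 3; 3 != 11 -> empty

Answer: no no no yes no no no no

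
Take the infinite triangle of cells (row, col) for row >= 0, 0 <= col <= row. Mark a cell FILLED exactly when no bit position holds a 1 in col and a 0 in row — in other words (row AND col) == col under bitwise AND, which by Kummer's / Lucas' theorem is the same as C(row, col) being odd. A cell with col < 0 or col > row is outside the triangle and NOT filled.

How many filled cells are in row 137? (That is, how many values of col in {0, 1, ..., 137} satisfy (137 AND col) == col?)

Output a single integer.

Answer: 8

Derivation:
137 in binary = 10001001
popcount(137) = number of 1-bits in 10001001 = 3
A col c satisfies (137 AND c) == c iff every set bit of c is also set in 137; each of the 3 set bits of 137 can independently be on or off in c.
count = 2^3 = 8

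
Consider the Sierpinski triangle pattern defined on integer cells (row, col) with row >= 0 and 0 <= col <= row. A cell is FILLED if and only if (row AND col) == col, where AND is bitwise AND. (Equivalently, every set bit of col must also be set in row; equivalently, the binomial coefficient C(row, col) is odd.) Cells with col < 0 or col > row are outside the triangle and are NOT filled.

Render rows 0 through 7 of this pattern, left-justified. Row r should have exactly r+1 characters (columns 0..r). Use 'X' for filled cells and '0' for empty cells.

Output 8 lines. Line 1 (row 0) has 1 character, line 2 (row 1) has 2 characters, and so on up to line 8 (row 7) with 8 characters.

Answer: X
XX
X0X
XXXX
X000X
XX00XX
X0X0X0X
XXXXXXXX

Derivation:
r0=0: X
r1=1: XX
r2=10: X0X
r3=11: XXXX
r4=100: X000X
r5=101: XX00XX
r6=110: X0X0X0X
r7=111: XXXXXXXX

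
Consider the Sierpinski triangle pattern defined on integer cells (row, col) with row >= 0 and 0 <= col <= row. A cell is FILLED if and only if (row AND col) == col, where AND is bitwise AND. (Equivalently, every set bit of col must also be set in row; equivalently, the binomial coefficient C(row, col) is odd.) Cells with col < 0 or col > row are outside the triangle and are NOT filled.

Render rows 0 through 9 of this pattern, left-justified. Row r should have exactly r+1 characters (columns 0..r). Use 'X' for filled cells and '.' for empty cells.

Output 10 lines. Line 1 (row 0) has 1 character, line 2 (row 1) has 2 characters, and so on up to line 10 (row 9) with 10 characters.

Answer: X
XX
X.X
XXXX
X...X
XX..XX
X.X.X.X
XXXXXXXX
X.......X
XX......XX

Derivation:
r0=0: X
r1=1: XX
r2=10: X.X
r3=11: XXXX
r4=100: X...X
r5=101: XX..XX
r6=110: X.X.X.X
r7=111: XXXXXXXX
r8=1000: X.......X
r9=1001: XX......XX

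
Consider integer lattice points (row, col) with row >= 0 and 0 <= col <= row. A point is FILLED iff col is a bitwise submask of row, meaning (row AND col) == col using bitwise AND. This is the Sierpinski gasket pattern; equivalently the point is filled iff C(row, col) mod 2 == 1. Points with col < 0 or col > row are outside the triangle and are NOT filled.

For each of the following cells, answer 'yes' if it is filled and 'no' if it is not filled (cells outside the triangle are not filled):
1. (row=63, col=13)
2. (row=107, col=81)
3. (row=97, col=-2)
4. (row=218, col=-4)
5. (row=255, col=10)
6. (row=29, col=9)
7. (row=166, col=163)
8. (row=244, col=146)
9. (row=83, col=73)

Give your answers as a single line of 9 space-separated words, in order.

(63,13): row=0b111111, col=0b1101, row AND col = 0b1101 = 13; 13 == 13 -> filled
(107,81): row=0b1101011, col=0b1010001, row AND col = 0b1000001 = 65; 65 != 81 -> empty
(97,-2): col outside [0, 97] -> not filled
(218,-4): col outside [0, 218] -> not filled
(255,10): row=0b11111111, col=0b1010, row AND col = 0b1010 = 10; 10 == 10 -> filled
(29,9): row=0b11101, col=0b1001, row AND col = 0b1001 = 9; 9 == 9 -> filled
(166,163): row=0b10100110, col=0b10100011, row AND col = 0b10100010 = 162; 162 != 163 -> empty
(244,146): row=0b11110100, col=0b10010010, row AND col = 0b10010000 = 144; 144 != 146 -> empty
(83,73): row=0b1010011, col=0b1001001, row AND col = 0b1000001 = 65; 65 != 73 -> empty

Answer: yes no no no yes yes no no no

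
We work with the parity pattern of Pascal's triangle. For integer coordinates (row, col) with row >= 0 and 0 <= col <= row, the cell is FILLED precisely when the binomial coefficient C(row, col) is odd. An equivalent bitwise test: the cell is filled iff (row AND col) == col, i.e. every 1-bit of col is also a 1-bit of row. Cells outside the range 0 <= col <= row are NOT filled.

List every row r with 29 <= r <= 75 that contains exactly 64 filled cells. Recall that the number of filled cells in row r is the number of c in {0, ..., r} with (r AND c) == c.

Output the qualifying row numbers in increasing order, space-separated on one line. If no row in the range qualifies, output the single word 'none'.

Row r has 2^popcount(r) filled cells, so we need popcount(r) = log2(64) = 6.
Scan r = 29..75 and keep those with exactly 6 one-bits:
r=29=11101 popcount=4 -> skip
r=30=11110 popcount=4 -> skip
r=31=11111 popcount=5 -> skip
r=32=100000 popcount=1 -> skip
r=33=100001 popcount=2 -> skip
r=34=100010 popcount=2 -> skip
r=35=100011 popcount=3 -> skip
r=36=100100 popcount=2 -> skip
r=37=100101 popcount=3 -> skip
r=38=100110 popcount=3 -> skip
r=39=100111 popcount=4 -> skip
r=40=101000 popcount=2 -> skip
r=41=101001 popcount=3 -> skip
r=42=101010 popcount=3 -> skip
r=43=101011 popcount=4 -> skip
r=44=101100 popcount=3 -> skip
r=45=101101 popcount=4 -> skip
r=46=101110 popcount=4 -> skip
r=47=101111 popcount=5 -> skip
r=48=110000 popcount=2 -> skip
r=49=110001 popcount=3 -> skip
r=50=110010 popcount=3 -> skip
r=51=110011 popcount=4 -> skip
r=52=110100 popcount=3 -> skip
r=53=110101 popcount=4 -> skip
r=54=110110 popcount=4 -> skip
r=55=110111 popcount=5 -> skip
r=56=111000 popcount=3 -> skip
r=57=111001 popcount=4 -> skip
r=58=111010 popcount=4 -> skip
r=59=111011 popcount=5 -> skip
r=60=111100 popcount=4 -> skip
r=61=111101 popcount=5 -> skip
r=62=111110 popcount=5 -> skip
r=63=111111 popcount=6 -> KEEP
r=64=1000000 popcount=1 -> skip
r=65=1000001 popcount=2 -> skip
r=66=1000010 popcount=2 -> skip
r=67=1000011 popcount=3 -> skip
r=68=1000100 popcount=2 -> skip
r=69=1000101 popcount=3 -> skip
r=70=1000110 popcount=3 -> skip
r=71=1000111 popcount=4 -> skip
r=72=1001000 popcount=2 -> skip
r=73=1001001 popcount=3 -> skip
r=74=1001010 popcount=3 -> skip
r=75=1001011 popcount=4 -> skip
Kept rows: 63

Answer: 63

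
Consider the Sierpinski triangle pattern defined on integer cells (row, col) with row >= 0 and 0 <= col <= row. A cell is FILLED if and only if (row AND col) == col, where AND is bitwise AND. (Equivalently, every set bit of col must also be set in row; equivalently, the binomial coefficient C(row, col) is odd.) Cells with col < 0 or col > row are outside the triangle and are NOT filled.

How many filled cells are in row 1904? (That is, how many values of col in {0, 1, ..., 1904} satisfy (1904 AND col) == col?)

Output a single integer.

Answer: 64

Derivation:
1904 in binary = 11101110000
popcount(1904) = number of 1-bits in 11101110000 = 6
A col c satisfies (1904 AND c) == c iff every set bit of c is also set in 1904; each of the 6 set bits of 1904 can independently be on or off in c.
count = 2^6 = 64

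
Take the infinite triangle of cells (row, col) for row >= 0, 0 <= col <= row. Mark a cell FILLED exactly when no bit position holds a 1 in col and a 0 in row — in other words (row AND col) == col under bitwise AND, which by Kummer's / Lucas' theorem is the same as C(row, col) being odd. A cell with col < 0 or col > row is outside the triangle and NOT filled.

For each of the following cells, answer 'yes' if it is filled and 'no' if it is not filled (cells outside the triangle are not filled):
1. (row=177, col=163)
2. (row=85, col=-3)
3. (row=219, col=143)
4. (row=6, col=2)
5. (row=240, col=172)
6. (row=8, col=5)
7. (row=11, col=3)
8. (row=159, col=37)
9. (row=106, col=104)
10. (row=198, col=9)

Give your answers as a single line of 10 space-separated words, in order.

Answer: no no no yes no no yes no yes no

Derivation:
(177,163): row=0b10110001, col=0b10100011, row AND col = 0b10100001 = 161; 161 != 163 -> empty
(85,-3): col outside [0, 85] -> not filled
(219,143): row=0b11011011, col=0b10001111, row AND col = 0b10001011 = 139; 139 != 143 -> empty
(6,2): row=0b110, col=0b10, row AND col = 0b10 = 2; 2 == 2 -> filled
(240,172): row=0b11110000, col=0b10101100, row AND col = 0b10100000 = 160; 160 != 172 -> empty
(8,5): row=0b1000, col=0b101, row AND col = 0b0 = 0; 0 != 5 -> empty
(11,3): row=0b1011, col=0b11, row AND col = 0b11 = 3; 3 == 3 -> filled
(159,37): row=0b10011111, col=0b100101, row AND col = 0b101 = 5; 5 != 37 -> empty
(106,104): row=0b1101010, col=0b1101000, row AND col = 0b1101000 = 104; 104 == 104 -> filled
(198,9): row=0b11000110, col=0b1001, row AND col = 0b0 = 0; 0 != 9 -> empty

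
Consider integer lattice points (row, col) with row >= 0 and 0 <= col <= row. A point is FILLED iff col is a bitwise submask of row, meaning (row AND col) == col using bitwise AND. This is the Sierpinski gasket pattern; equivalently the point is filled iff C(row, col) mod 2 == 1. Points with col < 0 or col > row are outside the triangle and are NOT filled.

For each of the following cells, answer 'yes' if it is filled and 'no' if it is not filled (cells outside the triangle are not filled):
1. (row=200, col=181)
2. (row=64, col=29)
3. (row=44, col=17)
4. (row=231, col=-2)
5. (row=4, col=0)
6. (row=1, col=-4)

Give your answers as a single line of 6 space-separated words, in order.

Answer: no no no no yes no

Derivation:
(200,181): row=0b11001000, col=0b10110101, row AND col = 0b10000000 = 128; 128 != 181 -> empty
(64,29): row=0b1000000, col=0b11101, row AND col = 0b0 = 0; 0 != 29 -> empty
(44,17): row=0b101100, col=0b10001, row AND col = 0b0 = 0; 0 != 17 -> empty
(231,-2): col outside [0, 231] -> not filled
(4,0): row=0b100, col=0b0, row AND col = 0b0 = 0; 0 == 0 -> filled
(1,-4): col outside [0, 1] -> not filled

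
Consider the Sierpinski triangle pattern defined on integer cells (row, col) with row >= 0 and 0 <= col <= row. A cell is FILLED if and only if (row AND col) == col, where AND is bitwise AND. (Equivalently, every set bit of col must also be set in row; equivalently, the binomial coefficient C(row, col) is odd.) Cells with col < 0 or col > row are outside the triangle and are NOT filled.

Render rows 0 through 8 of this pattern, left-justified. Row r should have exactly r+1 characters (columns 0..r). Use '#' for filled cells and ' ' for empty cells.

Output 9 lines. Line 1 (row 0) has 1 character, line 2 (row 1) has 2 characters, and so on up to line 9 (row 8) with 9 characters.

Answer: #
##
# #
####
#   #
##  ##
# # # #
########
#       #

Derivation:
r0=0: #
r1=1: ##
r2=10: # #
r3=11: ####
r4=100: #   #
r5=101: ##  ##
r6=110: # # # #
r7=111: ########
r8=1000: #       #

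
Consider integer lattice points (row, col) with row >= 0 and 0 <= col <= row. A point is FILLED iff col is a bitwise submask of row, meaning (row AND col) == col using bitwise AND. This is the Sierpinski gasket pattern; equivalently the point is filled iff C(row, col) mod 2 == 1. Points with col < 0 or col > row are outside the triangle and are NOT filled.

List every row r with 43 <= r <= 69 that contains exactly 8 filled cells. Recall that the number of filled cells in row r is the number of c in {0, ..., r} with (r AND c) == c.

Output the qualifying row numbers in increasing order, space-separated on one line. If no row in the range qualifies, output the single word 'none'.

Row r has 2^popcount(r) filled cells, so we need popcount(r) = log2(8) = 3.
Scan r = 43..69 and keep those with exactly 3 one-bits:
r=43=101011 popcount=4 -> skip
r=44=101100 popcount=3 -> KEEP
r=45=101101 popcount=4 -> skip
r=46=101110 popcount=4 -> skip
r=47=101111 popcount=5 -> skip
r=48=110000 popcount=2 -> skip
r=49=110001 popcount=3 -> KEEP
r=50=110010 popcount=3 -> KEEP
r=51=110011 popcount=4 -> skip
r=52=110100 popcount=3 -> KEEP
r=53=110101 popcount=4 -> skip
r=54=110110 popcount=4 -> skip
r=55=110111 popcount=5 -> skip
r=56=111000 popcount=3 -> KEEP
r=57=111001 popcount=4 -> skip
r=58=111010 popcount=4 -> skip
r=59=111011 popcount=5 -> skip
r=60=111100 popcount=4 -> skip
r=61=111101 popcount=5 -> skip
r=62=111110 popcount=5 -> skip
r=63=111111 popcount=6 -> skip
r=64=1000000 popcount=1 -> skip
r=65=1000001 popcount=2 -> skip
r=66=1000010 popcount=2 -> skip
r=67=1000011 popcount=3 -> KEEP
r=68=1000100 popcount=2 -> skip
r=69=1000101 popcount=3 -> KEEP
Kept rows: 44 49 50 52 56 67 69

Answer: 44 49 50 52 56 67 69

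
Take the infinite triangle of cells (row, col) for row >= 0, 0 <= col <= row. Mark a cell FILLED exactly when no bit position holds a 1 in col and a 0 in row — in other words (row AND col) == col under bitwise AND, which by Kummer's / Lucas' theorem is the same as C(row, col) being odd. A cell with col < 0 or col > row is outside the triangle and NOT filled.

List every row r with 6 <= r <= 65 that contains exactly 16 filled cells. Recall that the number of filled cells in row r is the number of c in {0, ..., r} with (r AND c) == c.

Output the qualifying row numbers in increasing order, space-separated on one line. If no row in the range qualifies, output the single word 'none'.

Row r has 2^popcount(r) filled cells, so we need popcount(r) = log2(16) = 4.
Scan r = 6..65 and keep those with exactly 4 one-bits:
r=6=110 popcount=2 -> skip
r=7=111 popcount=3 -> skip
r=8=1000 popcount=1 -> skip
r=9=1001 popcount=2 -> skip
r=10=1010 popcount=2 -> skip
r=11=1011 popcount=3 -> skip
r=12=1100 popcount=2 -> skip
r=13=1101 popcount=3 -> skip
r=14=1110 popcount=3 -> skip
r=15=1111 popcount=4 -> KEEP
r=16=10000 popcount=1 -> skip
r=17=10001 popcount=2 -> skip
r=18=10010 popcount=2 -> skip
r=19=10011 popcount=3 -> skip
r=20=10100 popcount=2 -> skip
r=21=10101 popcount=3 -> skip
r=22=10110 popcount=3 -> skip
r=23=10111 popcount=4 -> KEEP
r=24=11000 popcount=2 -> skip
r=25=11001 popcount=3 -> skip
r=26=11010 popcount=3 -> skip
r=27=11011 popcount=4 -> KEEP
r=28=11100 popcount=3 -> skip
r=29=11101 popcount=4 -> KEEP
r=30=11110 popcount=4 -> KEEP
r=31=11111 popcount=5 -> skip
r=32=100000 popcount=1 -> skip
r=33=100001 popcount=2 -> skip
r=34=100010 popcount=2 -> skip
r=35=100011 popcount=3 -> skip
r=36=100100 popcount=2 -> skip
r=37=100101 popcount=3 -> skip
r=38=100110 popcount=3 -> skip
r=39=100111 popcount=4 -> KEEP
r=40=101000 popcount=2 -> skip
r=41=101001 popcount=3 -> skip
r=42=101010 popcount=3 -> skip
r=43=101011 popcount=4 -> KEEP
r=44=101100 popcount=3 -> skip
r=45=101101 popcount=4 -> KEEP
r=46=101110 popcount=4 -> KEEP
r=47=101111 popcount=5 -> skip
r=48=110000 popcount=2 -> skip
r=49=110001 popcount=3 -> skip
r=50=110010 popcount=3 -> skip
r=51=110011 popcount=4 -> KEEP
r=52=110100 popcount=3 -> skip
r=53=110101 popcount=4 -> KEEP
r=54=110110 popcount=4 -> KEEP
r=55=110111 popcount=5 -> skip
r=56=111000 popcount=3 -> skip
r=57=111001 popcount=4 -> KEEP
r=58=111010 popcount=4 -> KEEP
r=59=111011 popcount=5 -> skip
r=60=111100 popcount=4 -> KEEP
r=61=111101 popcount=5 -> skip
r=62=111110 popcount=5 -> skip
r=63=111111 popcount=6 -> skip
r=64=1000000 popcount=1 -> skip
r=65=1000001 popcount=2 -> skip
Kept rows: 15 23 27 29 30 39 43 45 46 51 53 54 57 58 60

Answer: 15 23 27 29 30 39 43 45 46 51 53 54 57 58 60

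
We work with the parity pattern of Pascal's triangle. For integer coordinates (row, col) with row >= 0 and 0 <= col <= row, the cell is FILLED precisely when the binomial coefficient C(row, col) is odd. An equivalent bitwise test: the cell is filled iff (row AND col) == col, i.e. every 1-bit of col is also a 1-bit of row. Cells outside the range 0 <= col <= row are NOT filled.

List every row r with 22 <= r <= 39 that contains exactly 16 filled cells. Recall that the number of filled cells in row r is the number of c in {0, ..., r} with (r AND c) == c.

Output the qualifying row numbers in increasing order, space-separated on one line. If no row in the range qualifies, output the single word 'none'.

Answer: 23 27 29 30 39

Derivation:
Row r has 2^popcount(r) filled cells, so we need popcount(r) = log2(16) = 4.
Scan r = 22..39 and keep those with exactly 4 one-bits:
r=22=10110 popcount=3 -> skip
r=23=10111 popcount=4 -> KEEP
r=24=11000 popcount=2 -> skip
r=25=11001 popcount=3 -> skip
r=26=11010 popcount=3 -> skip
r=27=11011 popcount=4 -> KEEP
r=28=11100 popcount=3 -> skip
r=29=11101 popcount=4 -> KEEP
r=30=11110 popcount=4 -> KEEP
r=31=11111 popcount=5 -> skip
r=32=100000 popcount=1 -> skip
r=33=100001 popcount=2 -> skip
r=34=100010 popcount=2 -> skip
r=35=100011 popcount=3 -> skip
r=36=100100 popcount=2 -> skip
r=37=100101 popcount=3 -> skip
r=38=100110 popcount=3 -> skip
r=39=100111 popcount=4 -> KEEP
Kept rows: 23 27 29 30 39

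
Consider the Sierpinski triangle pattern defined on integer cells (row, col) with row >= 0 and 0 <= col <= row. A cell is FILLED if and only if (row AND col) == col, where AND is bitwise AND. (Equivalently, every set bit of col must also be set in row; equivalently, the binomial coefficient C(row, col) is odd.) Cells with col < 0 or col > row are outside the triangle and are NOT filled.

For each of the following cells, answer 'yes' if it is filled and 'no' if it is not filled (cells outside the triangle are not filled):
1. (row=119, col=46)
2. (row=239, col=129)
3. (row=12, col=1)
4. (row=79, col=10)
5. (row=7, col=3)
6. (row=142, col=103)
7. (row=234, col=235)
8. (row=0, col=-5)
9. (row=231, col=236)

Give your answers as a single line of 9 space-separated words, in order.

Answer: no yes no yes yes no no no no

Derivation:
(119,46): row=0b1110111, col=0b101110, row AND col = 0b100110 = 38; 38 != 46 -> empty
(239,129): row=0b11101111, col=0b10000001, row AND col = 0b10000001 = 129; 129 == 129 -> filled
(12,1): row=0b1100, col=0b1, row AND col = 0b0 = 0; 0 != 1 -> empty
(79,10): row=0b1001111, col=0b1010, row AND col = 0b1010 = 10; 10 == 10 -> filled
(7,3): row=0b111, col=0b11, row AND col = 0b11 = 3; 3 == 3 -> filled
(142,103): row=0b10001110, col=0b1100111, row AND col = 0b110 = 6; 6 != 103 -> empty
(234,235): col outside [0, 234] -> not filled
(0,-5): col outside [0, 0] -> not filled
(231,236): col outside [0, 231] -> not filled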